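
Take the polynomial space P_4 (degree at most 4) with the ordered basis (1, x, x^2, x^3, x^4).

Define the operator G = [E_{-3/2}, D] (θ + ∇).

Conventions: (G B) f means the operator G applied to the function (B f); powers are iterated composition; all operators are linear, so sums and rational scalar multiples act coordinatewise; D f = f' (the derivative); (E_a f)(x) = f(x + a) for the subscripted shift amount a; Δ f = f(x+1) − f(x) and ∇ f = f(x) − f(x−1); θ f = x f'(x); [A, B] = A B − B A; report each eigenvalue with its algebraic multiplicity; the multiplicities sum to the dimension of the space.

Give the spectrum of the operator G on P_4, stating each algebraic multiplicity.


λ = 0 (multiplicity 5)

image of 1: 0
image of x: 0
image of x^2: 0
image of x^3: 0
image of x^4: 0
the matrix is upper triangular; its diagonal is (0, 0, 0, 0, 0)
for a triangular matrix the eigenvalues are the diagonal entries, with algebraic multiplicity their repetition count


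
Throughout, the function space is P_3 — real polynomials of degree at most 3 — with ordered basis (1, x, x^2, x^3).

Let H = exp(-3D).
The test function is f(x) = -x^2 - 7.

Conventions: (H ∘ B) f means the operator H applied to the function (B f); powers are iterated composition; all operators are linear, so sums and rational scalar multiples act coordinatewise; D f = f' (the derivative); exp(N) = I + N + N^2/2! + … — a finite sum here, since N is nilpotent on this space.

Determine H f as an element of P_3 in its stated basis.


g(x) = -x^2 + 6x - 16

order-1 term: 6x
order-2 term: -9
the series for exp(-3D) f terminates at order 2
exp(-3D) f = -x^2 + 6x - 16


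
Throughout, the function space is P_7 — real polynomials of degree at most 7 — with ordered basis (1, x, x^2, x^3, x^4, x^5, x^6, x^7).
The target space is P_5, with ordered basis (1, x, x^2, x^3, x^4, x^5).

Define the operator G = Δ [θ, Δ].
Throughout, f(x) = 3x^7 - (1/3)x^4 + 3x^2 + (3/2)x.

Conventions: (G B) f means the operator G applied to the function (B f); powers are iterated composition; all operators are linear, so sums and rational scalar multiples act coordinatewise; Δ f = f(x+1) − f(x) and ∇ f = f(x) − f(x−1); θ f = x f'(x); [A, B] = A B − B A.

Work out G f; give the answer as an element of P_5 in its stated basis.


the image equals g(x) = -126x^5 - 945x^4 - 2940x^3 - 4721x^2 - 3894x - 3959/3

Δ f = 21x^6 + 63x^5 + 105x^4 + (311/3)x^3 + 61x^2 + (77/3)x + 43/6
θ Δ f = 126x^6 + 315x^5 + 420x^4 + 311x^3 + 122x^2 + (77/3)x
θ f = 21x^7 - (4/3)x^4 + 6x^2 + (3/2)x
Δ θ f = 147x^6 + 441x^5 + 735x^4 + (2189/3)x^3 + 433x^2 + (461/3)x + 163/6
[θ, Δ] f = -21x^6 - 126x^5 - 315x^4 - (1256/3)x^3 - 311x^2 - 128x - 163/6
Δ [θ, Δ] f = -126x^5 - 945x^4 - 2940x^3 - 4721x^2 - 3894x - 3959/3


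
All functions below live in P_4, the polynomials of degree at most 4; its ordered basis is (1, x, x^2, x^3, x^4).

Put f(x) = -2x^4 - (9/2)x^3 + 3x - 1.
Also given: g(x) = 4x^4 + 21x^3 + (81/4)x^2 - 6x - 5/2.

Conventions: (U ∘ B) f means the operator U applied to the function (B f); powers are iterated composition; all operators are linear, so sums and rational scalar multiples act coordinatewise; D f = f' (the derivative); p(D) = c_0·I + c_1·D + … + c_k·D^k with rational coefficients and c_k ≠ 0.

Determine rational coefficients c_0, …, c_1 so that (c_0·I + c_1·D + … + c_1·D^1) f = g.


c_0 = -2, c_1 = -3/2

D^0 f = -2x^4 - (9/2)x^3 + 3x - 1
D^1 f = -8x^3 - (27/2)x^2 + 3
matching coefficients of g against c_0 f + c_1 Df + … from the top degree down determines the c_i
solution: c_0 = -2, c_1 = -3/2


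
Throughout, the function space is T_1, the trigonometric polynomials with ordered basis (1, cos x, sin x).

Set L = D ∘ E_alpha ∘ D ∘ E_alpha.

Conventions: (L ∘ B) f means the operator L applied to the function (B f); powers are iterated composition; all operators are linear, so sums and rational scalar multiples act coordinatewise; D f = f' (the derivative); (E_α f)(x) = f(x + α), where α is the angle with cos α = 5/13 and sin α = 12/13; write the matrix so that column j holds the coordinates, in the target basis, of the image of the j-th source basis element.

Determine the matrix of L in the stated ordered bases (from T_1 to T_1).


the matrix is [[0, 0, 0]; [0, 119/169, -120/169]; [0, 120/169, 119/169]] (rows listed top to bottom)

image of 1: 0
image of cos x: (119/169)cos x + (120/169)sin x
image of sin x: -(120/169)cos x + (119/169)sin x
each image's coordinates form column j of the matrix


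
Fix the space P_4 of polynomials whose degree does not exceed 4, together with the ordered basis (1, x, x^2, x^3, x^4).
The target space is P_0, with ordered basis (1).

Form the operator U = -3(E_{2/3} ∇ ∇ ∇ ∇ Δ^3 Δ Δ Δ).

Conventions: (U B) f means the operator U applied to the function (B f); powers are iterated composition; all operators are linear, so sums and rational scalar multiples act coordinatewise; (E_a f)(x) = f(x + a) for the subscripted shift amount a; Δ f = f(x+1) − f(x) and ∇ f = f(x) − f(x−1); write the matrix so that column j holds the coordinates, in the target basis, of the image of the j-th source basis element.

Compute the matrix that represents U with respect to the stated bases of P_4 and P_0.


image of 1: 0
image of x: 0
image of x^2: 0
image of x^3: 0
image of x^4: 0
each image's coordinates form column j of the matrix

the matrix is [[0, 0, 0, 0, 0]] (rows listed top to bottom)


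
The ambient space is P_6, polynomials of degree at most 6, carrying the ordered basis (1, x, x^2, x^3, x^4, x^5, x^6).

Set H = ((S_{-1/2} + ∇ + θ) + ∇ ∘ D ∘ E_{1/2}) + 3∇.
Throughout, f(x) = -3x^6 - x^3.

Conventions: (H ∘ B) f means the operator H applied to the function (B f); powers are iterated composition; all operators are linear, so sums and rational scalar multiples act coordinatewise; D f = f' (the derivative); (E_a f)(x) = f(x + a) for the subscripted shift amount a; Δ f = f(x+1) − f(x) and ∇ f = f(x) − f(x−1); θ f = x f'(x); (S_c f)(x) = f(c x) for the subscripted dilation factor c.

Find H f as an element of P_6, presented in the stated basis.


S_{-1/2} f = -(3/64)x^6 + (1/8)x^3
∇ f = -18x^5 + 45x^4 - 60x^3 + 42x^2 - 15x + 2
θ f = -18x^6 - 3x^3
(S_{-1/2} + ∇ + θ) f = -(1155/64)x^6 - 18x^5 + 45x^4 - (503/8)x^3 + 42x^2 - 15x + 2
E_{1/2} f = -3x^6 - 9x^5 - (45/4)x^4 - (17/2)x^3 - (69/16)x^2 - (21/16)x - 11/64
D E_{1/2} f = -18x^5 - 45x^4 - 45x^3 - (51/2)x^2 - (69/8)x - 21/16
∇ D E_{1/2} f = -90x^4 - 45x^2 - 6x - 9/8
((S_{-1/2} + ∇ + θ) + ∇ ∘ D ∘ E_{1/2}) f = -(1155/64)x^6 - 18x^5 - 45x^4 - (503/8)x^3 - 3x^2 - 21x + 7/8
∇ f = -18x^5 + 45x^4 - 60x^3 + 42x^2 - 15x + 2
(3∇) f = -54x^5 + 135x^4 - 180x^3 + 126x^2 - 45x + 6
(((S_{-1/2} + ∇ + θ) + ∇ ∘ D ∘ E_{1/2}) + 3∇) f = -(1155/64)x^6 - 72x^5 + 90x^4 - (1943/8)x^3 + 123x^2 - 66x + 55/8

the image equals g(x) = -(1155/64)x^6 - 72x^5 + 90x^4 - (1943/8)x^3 + 123x^2 - 66x + 55/8


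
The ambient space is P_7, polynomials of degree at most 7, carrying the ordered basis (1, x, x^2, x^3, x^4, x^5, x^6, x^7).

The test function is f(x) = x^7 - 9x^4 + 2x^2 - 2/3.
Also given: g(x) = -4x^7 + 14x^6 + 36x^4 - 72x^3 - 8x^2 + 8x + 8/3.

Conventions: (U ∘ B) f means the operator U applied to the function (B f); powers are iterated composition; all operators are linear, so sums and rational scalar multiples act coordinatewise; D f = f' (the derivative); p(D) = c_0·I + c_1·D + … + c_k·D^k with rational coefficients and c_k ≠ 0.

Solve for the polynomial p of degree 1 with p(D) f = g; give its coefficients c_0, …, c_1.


p(D) = -4·I + 2·D, i.e. c_0 = -4, c_1 = 2

D^0 f = x^7 - 9x^4 + 2x^2 - 2/3
D^1 f = 7x^6 - 36x^3 + 4x
matching coefficients of g against c_0 f + c_1 Df + … from the top degree down determines the c_i
solution: c_0 = -4, c_1 = 2


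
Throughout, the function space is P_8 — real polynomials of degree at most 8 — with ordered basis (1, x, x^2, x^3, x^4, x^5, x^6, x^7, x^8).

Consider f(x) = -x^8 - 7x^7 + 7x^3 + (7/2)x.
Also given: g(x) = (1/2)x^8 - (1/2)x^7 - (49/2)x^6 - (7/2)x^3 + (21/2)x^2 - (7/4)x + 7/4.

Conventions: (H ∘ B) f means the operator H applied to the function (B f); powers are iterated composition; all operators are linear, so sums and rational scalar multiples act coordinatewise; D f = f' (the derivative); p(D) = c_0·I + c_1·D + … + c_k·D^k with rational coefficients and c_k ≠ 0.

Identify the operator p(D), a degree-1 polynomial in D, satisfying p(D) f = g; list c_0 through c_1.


p(D) = -(1/2)·I + (1/2)·D, i.e. c_0 = -1/2, c_1 = 1/2

D^0 f = -x^8 - 7x^7 + 7x^3 + (7/2)x
D^1 f = -8x^7 - 49x^6 + 21x^2 + 7/2
matching coefficients of g against c_0 f + c_1 Df + … from the top degree down determines the c_i
solution: c_0 = -1/2, c_1 = 1/2


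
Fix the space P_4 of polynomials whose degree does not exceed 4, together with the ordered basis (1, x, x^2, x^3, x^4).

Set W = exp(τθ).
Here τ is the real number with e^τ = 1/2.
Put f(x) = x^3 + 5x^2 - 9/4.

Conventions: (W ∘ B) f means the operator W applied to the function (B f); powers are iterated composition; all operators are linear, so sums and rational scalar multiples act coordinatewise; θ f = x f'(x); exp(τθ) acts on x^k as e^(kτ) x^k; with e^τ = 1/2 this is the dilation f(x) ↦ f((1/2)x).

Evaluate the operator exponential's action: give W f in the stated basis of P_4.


exp(τθ) x^k = e^(kτ) x^k; with e^τ = 1/2 this sends x^k to (1/2)^k x^k
x^2 ↦ 1/4 x^2
x^3 ↦ 1/8 x^3
applying this coordinatewise to f: exp(τθ) f = (1/8)x^3 + (5/4)x^2 - 9/4

the image equals g(x) = (1/8)x^3 + (5/4)x^2 - 9/4


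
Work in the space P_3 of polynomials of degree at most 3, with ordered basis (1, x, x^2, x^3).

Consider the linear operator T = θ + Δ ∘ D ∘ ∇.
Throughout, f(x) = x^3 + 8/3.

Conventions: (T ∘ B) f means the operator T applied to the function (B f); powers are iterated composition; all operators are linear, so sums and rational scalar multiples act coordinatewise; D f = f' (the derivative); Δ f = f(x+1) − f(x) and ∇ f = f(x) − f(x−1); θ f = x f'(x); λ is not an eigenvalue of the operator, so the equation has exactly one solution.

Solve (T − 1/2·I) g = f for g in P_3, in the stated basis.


write g with unknown coordinates in the stated basis and equate coefficients in (T − 1/2·I) g = f
solving from the highest basis element down gives g = (2/5)x^3 - 8/15
check: T g = (6/5)x^3 + 12/5
so T g − 1/2·g = x^3 + 8/3 = f ✓

the image equals g(x) = (2/5)x^3 - 8/15


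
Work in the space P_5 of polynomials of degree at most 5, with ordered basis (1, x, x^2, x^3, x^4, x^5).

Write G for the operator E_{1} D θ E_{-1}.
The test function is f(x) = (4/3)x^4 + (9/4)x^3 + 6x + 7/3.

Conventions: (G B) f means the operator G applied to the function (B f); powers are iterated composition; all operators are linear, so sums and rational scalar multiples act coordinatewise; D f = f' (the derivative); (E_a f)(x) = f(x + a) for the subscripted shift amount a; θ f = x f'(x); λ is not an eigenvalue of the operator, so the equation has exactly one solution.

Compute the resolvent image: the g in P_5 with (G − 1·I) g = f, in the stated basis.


the image equals g(x) = -(4/3)x^4 - (283/12)x^3 - (913/4)x^2 - (2121/2)x - 4558/3

write g with unknown coordinates in the stated basis and equate coefficients in (G − 1·I) g = f
solving from the highest basis element down gives g = -(4/3)x^4 - (283/12)x^3 - (913/4)x^2 - (2121/2)x - 4558/3
check: G g = -(64/3)x^3 - (913/4)x^2 - (2109/2)x - 1517
so G g − 1·g = (4/3)x^4 + (9/4)x^3 + 6x + 7/3 = f ✓


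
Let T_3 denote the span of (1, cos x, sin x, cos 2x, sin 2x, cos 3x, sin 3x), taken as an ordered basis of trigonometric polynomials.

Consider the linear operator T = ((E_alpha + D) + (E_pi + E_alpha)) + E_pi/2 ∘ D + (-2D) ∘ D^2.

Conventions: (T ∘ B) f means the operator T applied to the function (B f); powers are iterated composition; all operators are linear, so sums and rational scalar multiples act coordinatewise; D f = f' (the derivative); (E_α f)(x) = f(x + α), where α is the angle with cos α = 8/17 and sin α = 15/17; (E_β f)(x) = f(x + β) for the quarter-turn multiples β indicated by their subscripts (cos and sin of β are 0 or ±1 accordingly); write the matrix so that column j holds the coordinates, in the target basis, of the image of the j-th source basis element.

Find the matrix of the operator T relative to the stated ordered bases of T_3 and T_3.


the matrix is [[3, 0, 0, 0, 0, 0, 0]; [0, -18/17, 81/17, 0, 0, 0, 0]; [0, -81/17, -18/17, 0, 0, 0, 0]; [0, 0, 0, -33/289, 5104/289, 0, 0]; [0, 0, 0, -5104/289, -33/289, 0, 0]; [0, 0, 0, 0, 0, 50/4913, 279051/4913]; [0, 0, 0, 0, 0, -279051/4913, 50/4913]] (rows listed top to bottom)

image of 1: 3
image of cos x: -(18/17)cos x - (81/17)sin x
image of sin x: (81/17)cos x - (18/17)sin x
image of cos 2x: -(33/289)cos 2x - (5104/289)sin 2x
image of sin 2x: (5104/289)cos 2x - (33/289)sin 2x
image of cos 3x: (50/4913)cos 3x - (279051/4913)sin 3x
image of sin 3x: (279051/4913)cos 3x + (50/4913)sin 3x
each image's coordinates form column j of the matrix


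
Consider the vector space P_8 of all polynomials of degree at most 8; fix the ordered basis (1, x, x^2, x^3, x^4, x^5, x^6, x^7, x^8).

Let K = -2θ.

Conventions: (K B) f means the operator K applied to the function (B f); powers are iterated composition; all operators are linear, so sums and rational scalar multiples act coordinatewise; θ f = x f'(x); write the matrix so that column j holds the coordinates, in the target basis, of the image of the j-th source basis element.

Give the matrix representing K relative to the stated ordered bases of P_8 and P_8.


image of 1: 0
image of x: -2x
image of x^2: -4x^2
image of x^3: -6x^3
image of x^4: -8x^4
image of x^5: -10x^5
image of x^6: -12x^6
image of x^7: -14x^7
image of x^8: -16x^8
each image's coordinates form column j of the matrix

the matrix is [[0, 0, 0, 0, 0, 0, 0, 0, 0]; [0, -2, 0, 0, 0, 0, 0, 0, 0]; [0, 0, -4, 0, 0, 0, 0, 0, 0]; [0, 0, 0, -6, 0, 0, 0, 0, 0]; [0, 0, 0, 0, -8, 0, 0, 0, 0]; [0, 0, 0, 0, 0, -10, 0, 0, 0]; [0, 0, 0, 0, 0, 0, -12, 0, 0]; [0, 0, 0, 0, 0, 0, 0, -14, 0]; [0, 0, 0, 0, 0, 0, 0, 0, -16]] (rows listed top to bottom)


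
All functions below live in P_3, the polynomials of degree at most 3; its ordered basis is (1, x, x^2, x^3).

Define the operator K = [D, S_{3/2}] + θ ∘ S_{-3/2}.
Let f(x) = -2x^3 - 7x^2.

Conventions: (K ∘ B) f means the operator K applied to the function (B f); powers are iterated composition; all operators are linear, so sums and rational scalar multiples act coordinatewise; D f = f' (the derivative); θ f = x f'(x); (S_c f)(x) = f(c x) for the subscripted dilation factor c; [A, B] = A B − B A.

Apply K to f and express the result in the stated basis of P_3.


S_{3/2} f = -(27/4)x^3 - (63/4)x^2
D S_{3/2} f = -(81/4)x^2 - (63/2)x
D f = -6x^2 - 14x
S_{3/2} D f = -(27/2)x^2 - 21x
[D, S_{3/2}] f = -(27/4)x^2 - (21/2)x
S_{-3/2} f = (27/4)x^3 - (63/4)x^2
θ S_{-3/2} f = (81/4)x^3 - (63/2)x^2
([D, S_{3/2}] + θ ∘ S_{-3/2}) f = (81/4)x^3 - (153/4)x^2 - (21/2)x

the result is g(x) = (81/4)x^3 - (153/4)x^2 - (21/2)x


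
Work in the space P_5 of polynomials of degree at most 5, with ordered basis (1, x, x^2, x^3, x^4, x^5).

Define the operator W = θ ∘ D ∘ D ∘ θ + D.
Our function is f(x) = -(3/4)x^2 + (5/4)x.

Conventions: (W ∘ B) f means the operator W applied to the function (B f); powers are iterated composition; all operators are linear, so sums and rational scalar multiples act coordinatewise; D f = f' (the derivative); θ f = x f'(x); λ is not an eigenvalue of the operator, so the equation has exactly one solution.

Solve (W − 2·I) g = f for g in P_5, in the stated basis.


the image equals g(x) = (3/8)x^2 - (1/4)x - 1/8

write g with unknown coordinates in the stated basis and equate coefficients in (W − 2·I) g = f
solving from the highest basis element down gives g = (3/8)x^2 - (1/4)x - 1/8
check: W g = (3/4)x - 1/4
so W g − 2·g = -(3/4)x^2 + (5/4)x = f ✓


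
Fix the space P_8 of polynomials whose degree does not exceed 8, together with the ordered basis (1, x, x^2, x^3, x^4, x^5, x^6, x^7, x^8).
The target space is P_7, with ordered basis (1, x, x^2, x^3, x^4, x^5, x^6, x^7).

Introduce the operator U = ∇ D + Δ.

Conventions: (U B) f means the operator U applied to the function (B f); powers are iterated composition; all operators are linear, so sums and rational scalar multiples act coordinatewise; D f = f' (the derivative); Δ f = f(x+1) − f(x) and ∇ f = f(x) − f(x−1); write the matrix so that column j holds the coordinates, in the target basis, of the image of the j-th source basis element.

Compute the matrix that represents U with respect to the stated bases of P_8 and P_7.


image of 1: 0
image of x: 1
image of x^2: 2x + 3
image of x^3: 3x^2 + 9x - 2
image of x^4: 4x^3 + 18x^2 - 8x + 5
image of x^5: 5x^4 + 30x^3 - 20x^2 + 25x - 4
image of x^6: 6x^5 + 45x^4 - 40x^3 + 75x^2 - 24x + 7
image of x^7: 7x^6 + 63x^5 - 70x^4 + 175x^3 - 84x^2 + 49x - 6
image of x^8: 8x^7 + 84x^6 - 112x^5 + 350x^4 - 224x^3 + 196x^2 - 48x + 9
each image's coordinates form column j of the matrix

the matrix is [[0, 1, 3, -2, 5, -4, 7, -6, 9]; [0, 0, 2, 9, -8, 25, -24, 49, -48]; [0, 0, 0, 3, 18, -20, 75, -84, 196]; [0, 0, 0, 0, 4, 30, -40, 175, -224]; [0, 0, 0, 0, 0, 5, 45, -70, 350]; [0, 0, 0, 0, 0, 0, 6, 63, -112]; [0, 0, 0, 0, 0, 0, 0, 7, 84]; [0, 0, 0, 0, 0, 0, 0, 0, 8]] (rows listed top to bottom)


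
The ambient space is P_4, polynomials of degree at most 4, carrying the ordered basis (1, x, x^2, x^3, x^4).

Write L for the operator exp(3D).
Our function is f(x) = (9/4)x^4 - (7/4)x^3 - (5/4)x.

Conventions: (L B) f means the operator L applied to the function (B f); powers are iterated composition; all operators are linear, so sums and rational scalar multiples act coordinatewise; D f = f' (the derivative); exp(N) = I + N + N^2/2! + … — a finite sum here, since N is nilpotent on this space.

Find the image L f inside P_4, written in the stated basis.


order-1 term: 27x^3 - (63/4)x^2 - 15/4
order-2 term: (243/2)x^2 - (189/4)x
order-3 term: 243x - 189/4
order-4 term: 729/4
the series for exp(3D) f terminates at order 4
exp(3D) f = (9/4)x^4 + (101/4)x^3 + (423/4)x^2 + (389/2)x + 525/4

the result is g(x) = (9/4)x^4 + (101/4)x^3 + (423/4)x^2 + (389/2)x + 525/4


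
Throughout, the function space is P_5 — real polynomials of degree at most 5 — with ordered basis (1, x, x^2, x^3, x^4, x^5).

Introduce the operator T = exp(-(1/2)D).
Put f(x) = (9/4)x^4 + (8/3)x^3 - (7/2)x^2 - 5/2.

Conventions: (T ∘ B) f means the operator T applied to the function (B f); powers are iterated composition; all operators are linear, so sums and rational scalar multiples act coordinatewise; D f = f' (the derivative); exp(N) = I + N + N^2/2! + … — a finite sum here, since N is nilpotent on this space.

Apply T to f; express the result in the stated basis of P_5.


order-1 term: -(9/2)x^3 - 4x^2 + (7/2)x
order-2 term: (27/8)x^2 + 2x - 7/8
order-3 term: -(9/8)x - 1/3
order-4 term: 9/64
the series for exp(-(1/2)D) f terminates at order 4
exp(-(1/2)D) f = (9/4)x^4 - (11/6)x^3 - (33/8)x^2 + (35/8)x - 685/192

the result is g(x) = (9/4)x^4 - (11/6)x^3 - (33/8)x^2 + (35/8)x - 685/192


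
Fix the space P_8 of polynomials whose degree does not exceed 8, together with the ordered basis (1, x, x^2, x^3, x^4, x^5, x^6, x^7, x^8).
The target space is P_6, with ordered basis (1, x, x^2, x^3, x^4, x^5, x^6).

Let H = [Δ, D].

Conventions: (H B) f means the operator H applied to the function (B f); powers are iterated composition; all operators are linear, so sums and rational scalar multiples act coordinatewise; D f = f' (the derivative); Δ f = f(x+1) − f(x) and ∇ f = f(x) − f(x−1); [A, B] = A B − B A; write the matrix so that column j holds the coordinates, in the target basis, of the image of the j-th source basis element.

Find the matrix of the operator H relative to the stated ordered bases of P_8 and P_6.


the matrix is [[0, 0, 0, 0, 0, 0, 0, 0, 0]; [0, 0, 0, 0, 0, 0, 0, 0, 0]; [0, 0, 0, 0, 0, 0, 0, 0, 0]; [0, 0, 0, 0, 0, 0, 0, 0, 0]; [0, 0, 0, 0, 0, 0, 0, 0, 0]; [0, 0, 0, 0, 0, 0, 0, 0, 0]; [0, 0, 0, 0, 0, 0, 0, 0, 0]] (rows listed top to bottom)

image of 1: 0
image of x: 0
image of x^2: 0
image of x^3: 0
image of x^4: 0
image of x^5: 0
image of x^6: 0
image of x^7: 0
image of x^8: 0
each image's coordinates form column j of the matrix


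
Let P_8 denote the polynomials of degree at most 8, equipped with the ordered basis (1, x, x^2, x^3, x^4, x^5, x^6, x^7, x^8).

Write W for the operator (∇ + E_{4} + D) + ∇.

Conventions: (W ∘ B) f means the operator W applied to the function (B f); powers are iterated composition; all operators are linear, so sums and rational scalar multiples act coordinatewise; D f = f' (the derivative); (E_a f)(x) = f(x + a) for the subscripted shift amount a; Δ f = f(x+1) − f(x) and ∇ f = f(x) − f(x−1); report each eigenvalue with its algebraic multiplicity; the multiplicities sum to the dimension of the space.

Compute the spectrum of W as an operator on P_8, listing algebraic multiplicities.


image of 1: 1
image of x: x + 7
image of x^2: x^2 + 14x + 14
image of x^3: x^3 + 21x^2 + 42x + 66
image of x^4: x^4 + 28x^3 + 84x^2 + 264x + 254
image of x^5: x^5 + 35x^4 + 140x^3 + 660x^2 + 1270x + 1026
image of x^6: x^6 + 42x^5 + 210x^4 + 1320x^3 + 3810x^2 + 6156x + 4094
image of x^7: x^7 + 49x^6 + 294x^5 + 2310x^4 + 8890x^3 + 21546x^2 + 28658x + 16386
image of x^8: x^8 + 56x^7 + 392x^6 + 3696x^5 + 17780x^4 + 57456x^3 + 114632x^2 + 131088x + 65534
the matrix is upper triangular; its diagonal is (1, 1, 1, 1, 1, 1, 1, 1, 1)
for a triangular matrix the eigenvalues are the diagonal entries, with algebraic multiplicity their repetition count

λ = 1 (multiplicity 9)


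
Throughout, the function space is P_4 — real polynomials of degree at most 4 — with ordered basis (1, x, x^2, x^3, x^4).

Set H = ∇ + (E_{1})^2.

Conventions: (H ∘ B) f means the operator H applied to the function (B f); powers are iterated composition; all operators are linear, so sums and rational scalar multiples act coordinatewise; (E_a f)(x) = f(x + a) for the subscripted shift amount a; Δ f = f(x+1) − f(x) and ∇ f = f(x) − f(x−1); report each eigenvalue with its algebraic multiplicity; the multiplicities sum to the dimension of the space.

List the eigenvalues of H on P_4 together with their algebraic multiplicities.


image of 1: 1
image of x: x + 3
image of x^2: x^2 + 6x + 3
image of x^3: x^3 + 9x^2 + 9x + 9
image of x^4: x^4 + 12x^3 + 18x^2 + 36x + 15
the matrix is upper triangular; its diagonal is (1, 1, 1, 1, 1)
for a triangular matrix the eigenvalues are the diagonal entries, with algebraic multiplicity their repetition count

λ = 1 (multiplicity 5)


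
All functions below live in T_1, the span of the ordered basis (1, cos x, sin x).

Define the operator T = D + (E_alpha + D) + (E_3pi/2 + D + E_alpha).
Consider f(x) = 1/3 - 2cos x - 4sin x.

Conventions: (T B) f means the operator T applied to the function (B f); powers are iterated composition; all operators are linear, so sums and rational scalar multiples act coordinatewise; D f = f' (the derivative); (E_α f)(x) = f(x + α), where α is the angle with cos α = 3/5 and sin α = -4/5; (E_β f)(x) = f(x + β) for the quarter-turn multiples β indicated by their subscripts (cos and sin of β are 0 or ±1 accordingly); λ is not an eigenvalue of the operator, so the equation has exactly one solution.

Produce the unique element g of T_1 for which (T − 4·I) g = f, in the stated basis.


write g with unknown coordinates in the stated basis and equate coefficients in (T − 4·I) g = f
solving from the highest basis element down gives g = -1/3 + (9/10)cos x + (13/10)sin x
check: T g = -1 + (8/5)cos x + (6/5)sin x
so T g − 4·g = 1/3 - 2cos x - 4sin x = f ✓

g(x) = -1/3 + (9/10)cos x + (13/10)sin x


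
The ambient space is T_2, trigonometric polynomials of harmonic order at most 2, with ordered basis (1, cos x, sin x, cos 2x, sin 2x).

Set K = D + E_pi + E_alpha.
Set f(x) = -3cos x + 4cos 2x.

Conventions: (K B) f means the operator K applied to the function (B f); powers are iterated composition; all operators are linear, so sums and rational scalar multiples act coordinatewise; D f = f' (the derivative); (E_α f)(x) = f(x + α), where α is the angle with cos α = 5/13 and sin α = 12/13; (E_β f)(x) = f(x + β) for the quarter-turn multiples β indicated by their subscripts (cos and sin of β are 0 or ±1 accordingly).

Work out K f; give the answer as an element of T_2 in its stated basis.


the result is g(x) = (24/13)cos x + (75/13)sin x + (200/169)cos 2x - (1832/169)sin 2x

D f = 3sin x - 8sin 2x
E_pi f = 3cos x + 4cos 2x
E_alpha f = -(15/13)cos x + (36/13)sin x - (476/169)cos 2x - (480/169)sin 2x
(D + E_pi + E_alpha) f = (24/13)cos x + (75/13)sin x + (200/169)cos 2x - (1832/169)sin 2x


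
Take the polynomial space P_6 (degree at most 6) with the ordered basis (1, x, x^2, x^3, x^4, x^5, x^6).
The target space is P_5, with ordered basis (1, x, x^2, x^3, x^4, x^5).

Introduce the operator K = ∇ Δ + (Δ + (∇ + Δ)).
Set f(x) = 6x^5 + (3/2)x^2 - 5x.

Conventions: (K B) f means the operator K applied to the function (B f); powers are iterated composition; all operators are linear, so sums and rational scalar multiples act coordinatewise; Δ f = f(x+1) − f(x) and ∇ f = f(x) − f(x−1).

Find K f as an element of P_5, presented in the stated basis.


the image equals g(x) = 90x^4 + 180x^3 + 180x^2 + 99x + 15/2

Δ f = 30x^4 + 60x^3 + 60x^2 + 33x + 5/2
∇ Δ f = 120x^3 + 60x + 3
Δ f = 30x^4 + 60x^3 + 60x^2 + 33x + 5/2
∇ f = 30x^4 - 60x^3 + 60x^2 - 27x - 1/2
Δ f = 30x^4 + 60x^3 + 60x^2 + 33x + 5/2
(∇ + Δ) f = 60x^4 + 120x^2 + 6x + 2
(Δ + (∇ + Δ)) f = 90x^4 + 60x^3 + 180x^2 + 39x + 9/2
(∇ Δ + (Δ + (∇ + Δ))) f = 90x^4 + 180x^3 + 180x^2 + 99x + 15/2


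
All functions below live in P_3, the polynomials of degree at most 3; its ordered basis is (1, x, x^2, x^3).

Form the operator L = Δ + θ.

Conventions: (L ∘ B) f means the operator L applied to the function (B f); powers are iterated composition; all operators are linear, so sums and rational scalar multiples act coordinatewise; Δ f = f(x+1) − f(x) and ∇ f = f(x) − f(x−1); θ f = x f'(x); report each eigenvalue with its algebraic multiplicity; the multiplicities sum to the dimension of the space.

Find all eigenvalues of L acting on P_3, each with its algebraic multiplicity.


image of 1: 0
image of x: x + 1
image of x^2: 2x^2 + 2x + 1
image of x^3: 3x^3 + 3x^2 + 3x + 1
the matrix is upper triangular; its diagonal is (0, 1, 2, 3)
for a triangular matrix the eigenvalues are the diagonal entries, with algebraic multiplicity their repetition count

λ = 0 (multiplicity 1), λ = 1 (multiplicity 1), λ = 2 (multiplicity 1), λ = 3 (multiplicity 1)


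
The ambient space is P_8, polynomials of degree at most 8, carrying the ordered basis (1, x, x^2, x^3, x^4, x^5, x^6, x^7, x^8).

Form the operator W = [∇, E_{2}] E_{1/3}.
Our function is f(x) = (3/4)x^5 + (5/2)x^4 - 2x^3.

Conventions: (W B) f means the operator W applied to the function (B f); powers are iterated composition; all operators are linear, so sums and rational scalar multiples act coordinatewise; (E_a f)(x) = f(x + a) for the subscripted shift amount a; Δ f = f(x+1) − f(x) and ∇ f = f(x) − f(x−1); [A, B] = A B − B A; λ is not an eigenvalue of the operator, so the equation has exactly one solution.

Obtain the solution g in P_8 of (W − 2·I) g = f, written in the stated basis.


write g with unknown coordinates in the stated basis and equate coefficients in (W − 2·I) g = f
solving from the highest basis element down gives g = -(3/8)x^5 - (5/4)x^4 + x^3
check: W g = 0
so W g − 2·g = (3/4)x^5 + (5/2)x^4 - 2x^3 = f ✓

g(x) = -(3/8)x^5 - (5/4)x^4 + x^3


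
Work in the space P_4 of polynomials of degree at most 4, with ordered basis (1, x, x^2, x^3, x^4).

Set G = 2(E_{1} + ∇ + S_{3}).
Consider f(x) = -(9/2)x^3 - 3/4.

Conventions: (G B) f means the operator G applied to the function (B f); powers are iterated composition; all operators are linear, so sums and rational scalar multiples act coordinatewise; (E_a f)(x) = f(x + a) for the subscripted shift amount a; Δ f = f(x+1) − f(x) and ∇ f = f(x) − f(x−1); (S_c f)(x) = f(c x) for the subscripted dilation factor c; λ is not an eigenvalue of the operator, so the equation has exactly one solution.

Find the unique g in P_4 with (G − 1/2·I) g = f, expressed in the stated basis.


write g with unknown coordinates in the stated basis and equate coefficients in (G − 1/2·I) g = f
solving from the highest basis element down gives g = -(3/37)x^3 + (24/481)x^2 - (128/2405)x - 2047/33670
check: G g = -(168/37)x^3 + (12/481)x^2 - (64/2405)x - 13138/16835
so G g − 1/2·g = -(9/2)x^3 - 3/4 = f ✓

the result is g(x) = -(3/37)x^3 + (24/481)x^2 - (128/2405)x - 2047/33670


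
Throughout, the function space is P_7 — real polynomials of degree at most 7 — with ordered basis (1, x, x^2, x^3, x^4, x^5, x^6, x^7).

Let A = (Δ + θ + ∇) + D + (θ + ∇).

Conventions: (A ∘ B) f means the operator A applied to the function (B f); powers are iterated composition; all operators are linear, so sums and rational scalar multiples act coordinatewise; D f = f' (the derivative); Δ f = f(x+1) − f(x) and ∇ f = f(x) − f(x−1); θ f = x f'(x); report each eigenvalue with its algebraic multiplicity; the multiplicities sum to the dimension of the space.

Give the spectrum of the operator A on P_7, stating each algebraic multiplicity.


image of 1: 0
image of x: 2x + 4
image of x^2: 4x^2 + 8x - 1
image of x^3: 6x^3 + 12x^2 - 3x + 3
image of x^4: 8x^4 + 16x^3 - 6x^2 + 12x - 1
image of x^5: 10x^5 + 20x^4 - 10x^3 + 30x^2 - 5x + 3
image of x^6: 12x^6 + 24x^5 - 15x^4 + 60x^3 - 15x^2 + 18x - 1
image of x^7: 14x^7 + 28x^6 - 21x^5 + 105x^4 - 35x^3 + 63x^2 - 7x + 3
the matrix is upper triangular; its diagonal is (0, 2, 4, 6, 8, 10, 12, 14)
for a triangular matrix the eigenvalues are the diagonal entries, with algebraic multiplicity their repetition count

λ = 0 (multiplicity 1), λ = 2 (multiplicity 1), λ = 4 (multiplicity 1), λ = 6 (multiplicity 1), λ = 8 (multiplicity 1), λ = 10 (multiplicity 1), λ = 12 (multiplicity 1), λ = 14 (multiplicity 1)


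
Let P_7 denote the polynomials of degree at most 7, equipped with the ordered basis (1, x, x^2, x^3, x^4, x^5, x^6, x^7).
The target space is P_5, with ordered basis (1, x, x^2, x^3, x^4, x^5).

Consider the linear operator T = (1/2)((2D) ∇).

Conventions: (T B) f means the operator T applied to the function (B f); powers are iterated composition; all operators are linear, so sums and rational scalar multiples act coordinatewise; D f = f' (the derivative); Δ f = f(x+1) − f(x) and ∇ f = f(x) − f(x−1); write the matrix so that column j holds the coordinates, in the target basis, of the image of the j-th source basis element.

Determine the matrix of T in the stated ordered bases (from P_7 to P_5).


image of 1: 0
image of x: 0
image of x^2: 2
image of x^3: 6x - 3
image of x^4: 12x^2 - 12x + 4
image of x^5: 20x^3 - 30x^2 + 20x - 5
image of x^6: 30x^4 - 60x^3 + 60x^2 - 30x + 6
image of x^7: 42x^5 - 105x^4 + 140x^3 - 105x^2 + 42x - 7
each image's coordinates form column j of the matrix

the matrix is [[0, 0, 2, -3, 4, -5, 6, -7]; [0, 0, 0, 6, -12, 20, -30, 42]; [0, 0, 0, 0, 12, -30, 60, -105]; [0, 0, 0, 0, 0, 20, -60, 140]; [0, 0, 0, 0, 0, 0, 30, -105]; [0, 0, 0, 0, 0, 0, 0, 42]] (rows listed top to bottom)


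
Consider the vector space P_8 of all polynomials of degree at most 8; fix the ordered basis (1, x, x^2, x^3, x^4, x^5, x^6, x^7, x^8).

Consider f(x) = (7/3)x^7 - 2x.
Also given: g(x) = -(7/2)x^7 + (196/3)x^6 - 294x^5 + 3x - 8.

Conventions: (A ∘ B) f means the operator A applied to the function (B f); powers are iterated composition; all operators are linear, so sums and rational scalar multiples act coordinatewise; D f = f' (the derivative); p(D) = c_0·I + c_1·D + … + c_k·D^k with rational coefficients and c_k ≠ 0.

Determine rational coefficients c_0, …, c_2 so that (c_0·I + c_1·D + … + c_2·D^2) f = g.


p(D) = -(3/2)·I + 4·D − 3·D^2, i.e. c_0 = -3/2, c_1 = 4, c_2 = -3

D^0 f = (7/3)x^7 - 2x
D^1 f = (49/3)x^6 - 2
D^2 f = 98x^5
matching coefficients of g against c_0 f + c_1 Df + … from the top degree down determines the c_i
solution: c_0 = -3/2, c_1 = 4, c_2 = -3


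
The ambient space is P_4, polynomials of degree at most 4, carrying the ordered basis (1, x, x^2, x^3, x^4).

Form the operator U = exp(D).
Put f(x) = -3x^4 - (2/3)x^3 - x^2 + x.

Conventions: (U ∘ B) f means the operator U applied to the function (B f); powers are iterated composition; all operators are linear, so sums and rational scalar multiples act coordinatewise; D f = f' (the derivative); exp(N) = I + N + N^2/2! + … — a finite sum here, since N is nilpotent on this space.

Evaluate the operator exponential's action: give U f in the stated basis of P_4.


order-1 term: -12x^3 - 2x^2 - 2x + 1
order-2 term: -18x^2 - 2x - 1
order-3 term: -12x - 2/3
order-4 term: -3
the series for exp(D) f terminates at order 4
exp(D) f = -3x^4 - (38/3)x^3 - 21x^2 - 15x - 11/3

g(x) = -3x^4 - (38/3)x^3 - 21x^2 - 15x - 11/3


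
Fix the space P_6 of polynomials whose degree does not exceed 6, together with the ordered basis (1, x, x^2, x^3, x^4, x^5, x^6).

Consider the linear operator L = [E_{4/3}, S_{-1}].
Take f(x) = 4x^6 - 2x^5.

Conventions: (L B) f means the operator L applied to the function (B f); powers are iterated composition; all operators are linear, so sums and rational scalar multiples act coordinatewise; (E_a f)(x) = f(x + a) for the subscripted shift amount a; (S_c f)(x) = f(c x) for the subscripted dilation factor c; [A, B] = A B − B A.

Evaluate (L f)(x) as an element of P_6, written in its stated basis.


g(x) = 64x^5 + (80/3)x^4 + (10240/27)x^3 + (2560/27)x^2 + (16384/81)x + 4096/243

S_{-1} f = 4x^6 + 2x^5
E_{4/3} S_{-1} f = 4x^6 + 34x^5 + 120x^4 + (6080/27)x^3 + (6400/27)x^2 + (3584/27)x + 22528/729
E_{4/3} f = 4x^6 + 30x^5 + (280/3)x^4 + (4160/27)x^3 + (1280/9)x^2 + (5632/81)x + 10240/729
S_{-1} E_{4/3} f = 4x^6 - 30x^5 + (280/3)x^4 - (4160/27)x^3 + (1280/9)x^2 - (5632/81)x + 10240/729
[E_{4/3}, S_{-1}] f = 64x^5 + (80/3)x^4 + (10240/27)x^3 + (2560/27)x^2 + (16384/81)x + 4096/243


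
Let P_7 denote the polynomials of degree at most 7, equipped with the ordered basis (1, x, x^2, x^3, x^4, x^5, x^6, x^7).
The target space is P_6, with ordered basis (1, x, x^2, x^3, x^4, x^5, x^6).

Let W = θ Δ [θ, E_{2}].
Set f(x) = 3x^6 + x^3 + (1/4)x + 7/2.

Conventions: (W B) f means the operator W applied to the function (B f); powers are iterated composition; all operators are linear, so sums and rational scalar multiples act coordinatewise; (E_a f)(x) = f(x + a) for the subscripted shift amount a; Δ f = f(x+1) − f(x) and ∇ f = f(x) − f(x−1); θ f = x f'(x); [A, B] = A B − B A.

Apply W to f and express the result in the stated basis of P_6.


E_{2} f = 3x^6 + 36x^5 + 180x^4 + 481x^3 + 726x^2 + (2353/4)x + 204
θ E_{2} f = 18x^6 + 180x^5 + 720x^4 + 1443x^3 + 1452x^2 + (2353/4)x
θ f = 18x^6 + 3x^3 + (1/4)x
E_{2} θ f = 18x^6 + 216x^5 + 1080x^4 + 2883x^3 + 4338x^2 + (13969/4)x + 2353/2
[θ, E_{2}] f = -36x^5 - 360x^4 - 1440x^3 - 2886x^2 - 2904x - 2353/2
Δ [θ, E_{2}] f = -180x^4 - 1800x^3 - 6840x^2 - 11712x - 7626
θ Δ [θ, E_{2}] f = -720x^4 - 5400x^3 - 13680x^2 - 11712x

g(x) = -720x^4 - 5400x^3 - 13680x^2 - 11712x


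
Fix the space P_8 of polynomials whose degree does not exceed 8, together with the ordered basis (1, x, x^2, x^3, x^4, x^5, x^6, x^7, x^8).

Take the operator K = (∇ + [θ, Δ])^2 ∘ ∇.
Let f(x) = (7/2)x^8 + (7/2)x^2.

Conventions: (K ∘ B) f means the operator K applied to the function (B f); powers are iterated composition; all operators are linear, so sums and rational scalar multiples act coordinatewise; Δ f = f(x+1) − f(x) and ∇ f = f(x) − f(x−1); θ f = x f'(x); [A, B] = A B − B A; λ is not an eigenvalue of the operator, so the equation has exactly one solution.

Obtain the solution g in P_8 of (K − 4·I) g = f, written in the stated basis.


write g with unknown coordinates in the stated basis and equate coefficients in (K − 4·I) g = f
solving from the highest basis element down gives g = -(7/8)x^8 - (6615/2)x^3 + (4403/8)x^2 - 5390x + 3969/8
check: K g = -13230x^3 + 2205x^2 - 21560x + 3969/2
so K g − 4·g = (7/2)x^8 + (7/2)x^2 = f ✓

the image equals g(x) = -(7/8)x^8 - (6615/2)x^3 + (4403/8)x^2 - 5390x + 3969/8


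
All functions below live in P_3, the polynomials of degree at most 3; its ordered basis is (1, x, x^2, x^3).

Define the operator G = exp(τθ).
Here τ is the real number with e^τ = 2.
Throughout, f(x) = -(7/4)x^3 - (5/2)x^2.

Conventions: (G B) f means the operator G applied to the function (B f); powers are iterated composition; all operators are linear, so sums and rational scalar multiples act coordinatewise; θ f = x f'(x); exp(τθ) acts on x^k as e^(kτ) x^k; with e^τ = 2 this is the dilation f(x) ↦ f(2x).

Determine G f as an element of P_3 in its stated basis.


exp(τθ) x^k = e^(kτ) x^k; with e^τ = 2 this sends x^k to 2^k x^k
x^2 ↦ 4 x^2
x^3 ↦ 8 x^3
applying this coordinatewise to f: exp(τθ) f = -14x^3 - 10x^2

the result is g(x) = -14x^3 - 10x^2


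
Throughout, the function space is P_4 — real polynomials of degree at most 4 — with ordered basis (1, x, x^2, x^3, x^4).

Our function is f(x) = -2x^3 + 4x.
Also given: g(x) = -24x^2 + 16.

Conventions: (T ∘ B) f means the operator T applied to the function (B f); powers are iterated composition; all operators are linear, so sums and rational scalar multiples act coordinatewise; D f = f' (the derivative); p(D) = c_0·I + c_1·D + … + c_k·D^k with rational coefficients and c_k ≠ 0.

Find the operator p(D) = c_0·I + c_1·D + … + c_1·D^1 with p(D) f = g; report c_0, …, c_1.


D^0 f = -2x^3 + 4x
D^1 f = -6x^2 + 4
matching coefficients of g against c_0 f + c_1 Df + … from the top degree down determines the c_i
solution: c_0 = 0, c_1 = 4

p(D) = 4·D, i.e. c_0 = 0, c_1 = 4


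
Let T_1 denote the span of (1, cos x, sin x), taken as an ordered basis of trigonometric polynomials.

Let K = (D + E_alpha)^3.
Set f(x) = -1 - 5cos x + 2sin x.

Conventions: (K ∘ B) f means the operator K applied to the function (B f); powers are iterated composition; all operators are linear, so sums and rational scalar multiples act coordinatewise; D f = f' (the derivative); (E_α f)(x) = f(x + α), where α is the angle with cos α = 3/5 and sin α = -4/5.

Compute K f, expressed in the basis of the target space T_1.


D f = 2cos x + 5sin x
E_alpha f = -1 - (23/5)cos x - (14/5)sin x
(D + E_alpha) f = -1 - (13/5)cos x + (11/5)sin x
D (D + E_alpha) f = (11/5)cos x + (13/5)sin x
E_alpha (D + E_alpha) f = -1 - (83/25)cos x - (19/25)sin x
(D + E_alpha) (D + E_alpha) f = -1 - (28/25)cos x + (46/25)sin x
D (D + E_alpha) (D + E_alpha) f = (46/25)cos x + (28/25)sin x
E_alpha (D + E_alpha) (D + E_alpha) f = -1 - (268/125)cos x + (26/125)sin x
(D + E_alpha) (D + E_alpha) (D + E_alpha) f = -1 - (38/125)cos x + (166/125)sin x

the result is g(x) = -1 - (38/125)cos x + (166/125)sin x


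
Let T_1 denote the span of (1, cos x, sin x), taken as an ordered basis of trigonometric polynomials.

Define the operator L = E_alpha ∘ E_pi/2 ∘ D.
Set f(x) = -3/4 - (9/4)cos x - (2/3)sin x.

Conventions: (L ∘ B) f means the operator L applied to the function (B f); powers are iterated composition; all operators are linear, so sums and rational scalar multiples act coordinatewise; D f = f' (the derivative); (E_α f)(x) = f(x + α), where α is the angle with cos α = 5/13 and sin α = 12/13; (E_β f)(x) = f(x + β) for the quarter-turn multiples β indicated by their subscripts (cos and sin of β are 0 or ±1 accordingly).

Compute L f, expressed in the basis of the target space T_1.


the image equals g(x) = (77/52)cos x - (71/39)sin x

D f = -(2/3)cos x + (9/4)sin x
E_pi/2 D f = (9/4)cos x + (2/3)sin x
E_alpha E_pi/2 D f = (77/52)cos x - (71/39)sin x
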